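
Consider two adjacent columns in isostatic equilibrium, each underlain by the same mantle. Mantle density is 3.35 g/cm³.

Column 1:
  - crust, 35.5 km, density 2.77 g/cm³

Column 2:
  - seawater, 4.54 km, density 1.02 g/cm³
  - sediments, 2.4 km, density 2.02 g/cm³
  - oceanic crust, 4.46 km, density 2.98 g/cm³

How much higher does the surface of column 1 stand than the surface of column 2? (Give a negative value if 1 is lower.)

1.54 km

For any compensation level in the mantle, the mantle terms cancel and isostasy reduces to e = (Σt_1 − Σt_2) − (Σ(ρt)_1 − Σ(ρt)_2) / ρ_m.
Σt_1 = 35.5 km; Σt_2 = 11.4 km; Σ(ρt)_1 = 98.335; Σ(ρt)_2 = 22.7696 (in km·g/cm³).
e = (35.5 − 11.4) − (98.335 − 22.7696) / 3.35 = 1.54 km.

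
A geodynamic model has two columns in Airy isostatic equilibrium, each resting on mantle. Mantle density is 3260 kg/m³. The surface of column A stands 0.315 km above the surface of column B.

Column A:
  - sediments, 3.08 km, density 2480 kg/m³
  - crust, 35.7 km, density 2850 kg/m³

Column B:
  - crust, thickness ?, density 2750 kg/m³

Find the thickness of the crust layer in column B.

31.4 km

Take the compensation level at the base of the deeper column (depth z_c below the surface of column A) and equate Σ ρ_i t_i down to z_c; mantle fills any gap and the z_c terms cancel.
Column A: 3.08×2480 + 35.7×2850 + (z_c − 38.78)×3260
Column B: 0.315×0 + x×2750 + (z_c − 0.315 − 0 − x)×3260
The z_c×3260 term appears on both sides and cancels. Collect the known terms of each column as K = Σ(ρt)_known − 3260 × (depth of known layers): K_A = 109383.4 − 3260×38.78 = −17039.4; K_B = 0 − 3260×(0.315 + 0) = −1026.9.
Balance: K_A = K_B − x×(3260 − 2750), so x = (K_B − K_A)/(3260 − 2750) = 16012.5/510 = 31.4 km.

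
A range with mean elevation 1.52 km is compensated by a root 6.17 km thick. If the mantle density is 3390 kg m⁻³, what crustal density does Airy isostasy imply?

2720 kg m⁻³

ρ_c h = (ρ_m − ρ_c) r → ρ_c (h + r) = ρ_m r → ρ_c = ρ_m r / (h + r).
ρ_c = 3390 × 6.17 km / (1.52 km + 6.17 km) = 2720 kg m⁻³.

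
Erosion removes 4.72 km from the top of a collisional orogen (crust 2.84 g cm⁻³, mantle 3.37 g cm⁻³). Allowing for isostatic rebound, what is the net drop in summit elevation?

Rebound u = e ρ_c/ρ_m = 4.72 km × 2.84/3.37 = 3.978 km.
Net surface drop = e − u = 4.72 km − 3.978 km = e (ρ_m − ρ_c)/ρ_m = 0.742 km.

0.742 km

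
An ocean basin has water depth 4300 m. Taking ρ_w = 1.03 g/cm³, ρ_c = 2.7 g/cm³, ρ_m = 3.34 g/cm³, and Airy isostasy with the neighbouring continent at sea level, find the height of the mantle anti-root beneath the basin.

Equating mass per unit area of the two columns: replacing crust with seawater at the top is compensated by replacing crust with mantle at the base: d (ρ_c − ρ_w) = a (ρ_m − ρ_c).
a = d (ρ_c − ρ_w)/(ρ_m − ρ_c) = 4300 m × 1.67/0.64 = 11200 m.

11200 m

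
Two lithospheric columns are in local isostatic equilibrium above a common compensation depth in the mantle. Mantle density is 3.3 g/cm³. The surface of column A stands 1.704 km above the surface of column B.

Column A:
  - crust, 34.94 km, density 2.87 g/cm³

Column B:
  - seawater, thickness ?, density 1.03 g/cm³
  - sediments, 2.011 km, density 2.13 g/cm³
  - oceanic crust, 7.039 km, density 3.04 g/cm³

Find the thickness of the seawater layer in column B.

Take the compensation level at the base of the deeper column (depth z_c below the surface of column A) and equate Σ ρ_i t_i down to z_c; mantle fills any gap and the z_c terms cancel.
Column A: 34.94×2.87 + (z_c − 34.94)×3.3
Column B: 1.704×0 + x×1.03 + 2.011×2.13 + 7.039×3.04 + (z_c − 1.704 − 9.05 − x)×3.3
The z_c×3.3 term appears on both sides and cancels. Collect the known terms of each column as K = Σ(ρt)_known − 3.3 × (depth of known layers): K_A = 100.2778 − 3.3×34.94 = −15.0242; K_B = 25.68199 − 3.3×(1.704 + 9.05) = −9.80621.
Balance: K_A = K_B − x×(3.3 − 1.03), so x = (K_B − K_A)/(3.3 − 1.03) = 5.21799/2.27 = 2.3 km.

2.3 km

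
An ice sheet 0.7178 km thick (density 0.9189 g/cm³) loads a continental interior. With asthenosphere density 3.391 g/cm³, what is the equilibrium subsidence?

0.195 km

Balancing pressure at the compensation depth: the ice load ρ_ice t is balanced by mantle displaced below, ρ_m s.
s = t ρ_ice / ρ_m = 0.7178 km × 0.9189/3.391 = 0.195 km.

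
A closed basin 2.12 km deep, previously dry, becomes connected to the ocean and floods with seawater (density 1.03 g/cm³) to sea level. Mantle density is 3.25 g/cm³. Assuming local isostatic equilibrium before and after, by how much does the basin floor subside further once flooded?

After flooding the water column is d + s deep. Its weight must equal the weight of mantle displaced by the extra subsidence s: (d + s) ρ_w = s ρ_m.
s = d ρ_w / (ρ_m − ρ_w) = 2.12 km × 1.03/(3.25 − 1.03) = 0.984 km.

0.984 km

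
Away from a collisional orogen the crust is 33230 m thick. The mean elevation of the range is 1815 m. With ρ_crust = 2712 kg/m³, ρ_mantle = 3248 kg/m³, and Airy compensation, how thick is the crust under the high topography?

44200 m

Root depth r = h ρ_c / (ρ_m − ρ_c) = 1815 m × 2712 / 536 = 9183 m.
Total thickness = T + h + r = 33230 m + 1815 m + 9183 m = 44200 m.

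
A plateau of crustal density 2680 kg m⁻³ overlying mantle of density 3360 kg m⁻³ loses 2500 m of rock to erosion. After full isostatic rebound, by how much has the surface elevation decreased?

506 m

Rebound u = e ρ_c/ρ_m = 2500 m × 2680/3360 = 1994 m.
Net surface drop = e − u = 2500 m − 1994 m = e (ρ_m − ρ_c)/ρ_m = 506 m.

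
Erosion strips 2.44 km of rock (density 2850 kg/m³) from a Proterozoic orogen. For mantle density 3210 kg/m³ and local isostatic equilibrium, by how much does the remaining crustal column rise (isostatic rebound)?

Unloading: uplift u = e ρ_c/ρ_m = 2.44 km × 2850/3210 = 2.17 km.

2.17 km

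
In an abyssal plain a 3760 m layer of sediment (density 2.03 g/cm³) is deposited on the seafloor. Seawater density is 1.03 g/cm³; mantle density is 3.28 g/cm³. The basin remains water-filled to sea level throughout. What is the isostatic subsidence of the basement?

Submarine loading: the sediment displaces seawater, and the subsidence is in turn flooded, so s (ρ_m − ρ_w) = t (ρ_sed − ρ_w).
s = 3760 m × (2.03 − 1.03) / (3.28 − 1.03) = 1670 m.

1670 m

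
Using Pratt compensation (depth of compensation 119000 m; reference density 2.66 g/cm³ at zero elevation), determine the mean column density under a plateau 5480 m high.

Pratt balance: ρ_ref D = ρ (D + h).
ρ = ρ_ref D/(D + h) = 2.66 × 119000 m/(119000 m + 5480 m) = 2.54 g/cm³.

2.54 g/cm³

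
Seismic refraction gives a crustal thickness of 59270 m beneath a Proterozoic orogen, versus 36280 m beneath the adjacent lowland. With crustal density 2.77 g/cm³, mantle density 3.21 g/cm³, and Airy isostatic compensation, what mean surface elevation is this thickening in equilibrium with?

3150 m

Excess crust Δ = 59270 m − 36280 m = 22990 m, split between elevation h and root r with h + r = Δ.
Airy balance ρ_c h = (ρ_m − ρ_c) r gives r = h ρ_c/(ρ_m − ρ_c), so h (1 + ρ_c/(ρ_m − ρ_c)) = Δ, i.e. h = Δ (ρ_m − ρ_c)/ρ_m.
h = 22990 m × 0.44/3.21 = 3150 m.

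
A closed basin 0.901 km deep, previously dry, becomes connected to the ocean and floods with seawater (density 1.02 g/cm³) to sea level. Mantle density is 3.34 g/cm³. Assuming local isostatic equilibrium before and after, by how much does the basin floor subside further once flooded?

After flooding the water column is d + s deep. Its weight must equal the weight of mantle displaced by the extra subsidence s: (d + s) ρ_w = s ρ_m.
s = d ρ_w / (ρ_m − ρ_w) = 0.901 km × 1.02/(3.34 − 1.02) = 0.396 km.

0.396 km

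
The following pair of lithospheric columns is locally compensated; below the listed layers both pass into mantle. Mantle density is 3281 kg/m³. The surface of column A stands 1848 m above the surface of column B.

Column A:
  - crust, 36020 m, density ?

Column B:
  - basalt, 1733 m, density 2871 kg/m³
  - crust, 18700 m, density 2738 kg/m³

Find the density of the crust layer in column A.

2810 kg/m³

Take the compensation level at the base of the deeper column (depth z_c below the surface of column A) and equate Σ ρ_i t_i down to z_c; mantle fills any gap and the z_c terms cancel.
Column A: 36020×ρ + (z_c − 36020)×3281
Column B: 1848×0 + 1733×2871 + 18700×2738 + (z_c − 1848 − 20433)×3281
The z_c×3281 term appears on both sides and cancels. Collect the known terms of each column as K = Σ(ρt)_known − 3281 × (depth of known layers): K_A = 0 − 3281×36020 = −118181620; K_B = 56176043 − 3281×(1848 + 20433) = −16927918.
Balance: K_A + 36020×ρ = K_B, so ρ = (K_B − K_A)/36020 = 101254000/36020 = 2810 kg/m³.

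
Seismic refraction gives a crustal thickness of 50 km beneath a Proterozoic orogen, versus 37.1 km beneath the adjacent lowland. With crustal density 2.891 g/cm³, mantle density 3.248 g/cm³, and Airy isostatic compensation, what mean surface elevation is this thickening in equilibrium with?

Excess crust Δ = 50 km − 37.1 km = 12.9 km, split between elevation h and root r with h + r = Δ.
Airy balance ρ_c h = (ρ_m − ρ_c) r gives r = h ρ_c/(ρ_m − ρ_c), so h (1 + ρ_c/(ρ_m − ρ_c)) = Δ, i.e. h = Δ (ρ_m − ρ_c)/ρ_m.
h = 12.9 km × 0.357/3.248 = 1.42 km.

1.42 km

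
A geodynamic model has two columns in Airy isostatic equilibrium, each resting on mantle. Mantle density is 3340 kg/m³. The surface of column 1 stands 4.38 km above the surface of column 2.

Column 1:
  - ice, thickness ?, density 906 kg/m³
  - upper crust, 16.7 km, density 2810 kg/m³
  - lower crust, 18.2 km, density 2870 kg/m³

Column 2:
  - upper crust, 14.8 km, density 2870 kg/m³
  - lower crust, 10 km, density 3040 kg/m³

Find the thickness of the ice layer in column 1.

Take the compensation level at the base of the deeper column (depth z_c below the surface of column 1) and equate Σ ρ_i t_i down to z_c; mantle fills any gap and the z_c terms cancel.
Column 1: x×906 + 16.7×2810 + 18.2×2870 + (z_c − 34.9 − x)×3340
Column 2: 4.38×0 + 14.8×2870 + 10×3040 + (z_c − 4.38 − 24.8)×3340
The z_c×3340 term appears on both sides and cancels. Collect the known terms of each column as K = Σ(ρt)_known − 3340 × (depth of known layers): K_1 = 99161 − 3340×34.9 = −17405; K_2 = 72876 − 3340×(4.38 + 24.8) = −24585.2.
Balance: K_1 − x×(3340 − 906) = K_2, so x = (K_1 − K_2)/(3340 − 906) = 7180.2/2434 = 2.95 km.

2.95 km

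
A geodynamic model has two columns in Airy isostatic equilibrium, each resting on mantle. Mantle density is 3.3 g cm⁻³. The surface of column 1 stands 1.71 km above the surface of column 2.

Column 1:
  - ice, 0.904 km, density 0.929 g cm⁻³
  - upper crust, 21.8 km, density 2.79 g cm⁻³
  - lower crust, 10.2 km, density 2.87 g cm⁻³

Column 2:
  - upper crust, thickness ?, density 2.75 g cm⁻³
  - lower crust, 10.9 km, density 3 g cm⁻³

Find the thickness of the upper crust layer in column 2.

15.9 km

Take the compensation level at the base of the deeper column (depth z_c below the surface of column 1) and equate Σ ρ_i t_i down to z_c; mantle fills any gap and the z_c terms cancel.
Column 1: 0.904×0.929 + 21.8×2.79 + 10.2×2.87 + (z_c − 32.904)×3.3
Column 2: 1.71×0 + x×2.75 + 10.9×3 + (z_c − 1.71 − 10.9 − x)×3.3
The z_c×3.3 term appears on both sides and cancels. Collect the known terms of each column as K = Σ(ρt)_known − 3.3 × (depth of known layers): K_1 = 90.935816 − 3.3×32.904 = −17.647384; K_2 = 32.7 − 3.3×(1.71 + 10.9) = −8.913.
Balance: K_1 = K_2 − x×(3.3 − 2.75), so x = (K_2 − K_1)/(3.3 − 2.75) = 8.73438/0.55 = 15.9 km.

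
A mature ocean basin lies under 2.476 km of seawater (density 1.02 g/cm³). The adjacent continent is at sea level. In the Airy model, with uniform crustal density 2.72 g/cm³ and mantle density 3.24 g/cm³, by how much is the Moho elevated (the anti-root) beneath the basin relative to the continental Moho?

Balancing pressure at the compensation depth: replacing crust with seawater at the top is compensated by replacing crust with mantle at the base: d (ρ_c − ρ_w) = a (ρ_m − ρ_c).
a = d (ρ_c − ρ_w)/(ρ_m − ρ_c) = 2.476 km × 1.7/0.52 = 8.09 km.

8.09 km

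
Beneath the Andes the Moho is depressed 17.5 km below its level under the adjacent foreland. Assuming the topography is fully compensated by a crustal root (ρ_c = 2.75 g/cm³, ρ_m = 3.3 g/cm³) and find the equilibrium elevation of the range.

By Archimedes' principle applied to the lithosphere: ρ_c h = (ρ_m − ρ_c) r.
h = r (ρ_m − ρ_c) / ρ_c = 17.5 km × (3.3 − 2.75) / 2.75 = 3.5 km.

3.5 km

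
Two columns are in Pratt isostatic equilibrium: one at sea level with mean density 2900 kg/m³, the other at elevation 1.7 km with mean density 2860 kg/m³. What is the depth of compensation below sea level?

ρ_ref D = ρ (D + h) → D (ρ_ref − ρ) = ρ h.
D = ρ h/(ρ_ref − ρ) = 2860 × 1.7 km/(2900 − 2860) = 122 km.

122 km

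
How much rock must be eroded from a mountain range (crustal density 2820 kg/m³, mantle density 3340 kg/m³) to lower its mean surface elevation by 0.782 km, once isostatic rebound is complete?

5.02 km

Net drop Δ = e − u = e − e ρ_c/ρ_m = e (ρ_m − ρ_c)/ρ_m.
e = Δ ρ_m/(ρ_m − ρ_c) = 0.782 km × 3340/520 = 5.02 km.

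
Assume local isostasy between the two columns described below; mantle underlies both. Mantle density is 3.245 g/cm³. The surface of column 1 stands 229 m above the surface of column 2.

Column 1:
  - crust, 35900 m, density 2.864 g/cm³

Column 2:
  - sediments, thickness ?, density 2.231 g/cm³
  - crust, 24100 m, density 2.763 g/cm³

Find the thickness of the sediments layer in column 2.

1300 m

Take the compensation level at the base of the deeper column (depth z_c below the surface of column 1) and equate Σ ρ_i t_i down to z_c; mantle fills any gap and the z_c terms cancel.
Column 1: 35900×2.864 + (z_c − 35900)×3.245
Column 2: 229×0 + x×2.231 + 24100×2.763 + (z_c − 229 − 24100 − x)×3.245
The z_c×3.245 term appears on both sides and cancels. Collect the known terms of each column as K = Σ(ρt)_known − 3.245 × (depth of known layers): K_1 = 102817.6 − 3.245×35900 = −13677.9; K_2 = 66588.3 − 3.245×(229 + 24100) = −12359.305.
Balance: K_1 = K_2 − x×(3.245 − 2.231), so x = (K_2 − K_1)/(3.245 − 2.231) = 1318.6/1.014 = 1300 m.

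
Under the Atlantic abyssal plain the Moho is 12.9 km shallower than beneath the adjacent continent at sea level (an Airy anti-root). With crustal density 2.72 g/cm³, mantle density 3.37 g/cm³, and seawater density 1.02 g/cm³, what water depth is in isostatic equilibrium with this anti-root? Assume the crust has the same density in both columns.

Replacing a thickness d of crust by seawater at the top must be balanced by replacing crust with mantle at the base: d (ρ_c − ρ_w) = a (ρ_m − ρ_c).
d = a (ρ_m − ρ_c)/(ρ_c − ρ_w) = 12.9 km × 0.65/1.7 = 4.93 km.

4.93 km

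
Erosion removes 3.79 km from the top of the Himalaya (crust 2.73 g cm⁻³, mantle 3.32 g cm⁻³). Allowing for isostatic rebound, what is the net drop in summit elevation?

Rebound u = e ρ_c/ρ_m = 3.79 km × 2.73/3.32 = 3.116 km.
Net surface drop = e − u = 3.79 km − 3.116 km = e (ρ_m − ρ_c)/ρ_m = 0.674 km.

0.674 km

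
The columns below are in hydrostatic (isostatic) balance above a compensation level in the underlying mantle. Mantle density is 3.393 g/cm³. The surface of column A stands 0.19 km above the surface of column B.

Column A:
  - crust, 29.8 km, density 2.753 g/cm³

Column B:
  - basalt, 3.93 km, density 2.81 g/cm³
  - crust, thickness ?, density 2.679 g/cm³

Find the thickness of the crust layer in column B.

22.6 km

Take the compensation level at the base of the deeper column (depth z_c below the surface of column A) and equate Σ ρ_i t_i down to z_c; mantle fills any gap and the z_c terms cancel.
Column A: 29.8×2.753 + (z_c − 29.8)×3.393
Column B: 0.19×0 + 3.93×2.81 + x×2.679 + (z_c − 0.19 − 3.93 − x)×3.393
The z_c×3.393 term appears on both sides and cancels. Collect the known terms of each column as K = Σ(ρt)_known − 3.393 × (depth of known layers): K_A = 82.0394 − 3.393×29.8 = −19.072; K_B = 11.0433 − 3.393×(0.19 + 3.93) = −2.93586.
Balance: K_A = K_B − x×(3.393 − 2.679), so x = (K_B − K_A)/(3.393 − 2.679) = 16.1361/0.714 = 22.6 km.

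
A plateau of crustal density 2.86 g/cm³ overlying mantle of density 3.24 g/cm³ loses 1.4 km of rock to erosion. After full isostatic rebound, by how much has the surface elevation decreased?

Rebound u = e ρ_c/ρ_m = 1.4 km × 2.86/3.24 = 1.236 km.
Net surface drop = e − u = 1.4 km − 1.236 km = e (ρ_m − ρ_c)/ρ_m = 0.164 km.

0.164 km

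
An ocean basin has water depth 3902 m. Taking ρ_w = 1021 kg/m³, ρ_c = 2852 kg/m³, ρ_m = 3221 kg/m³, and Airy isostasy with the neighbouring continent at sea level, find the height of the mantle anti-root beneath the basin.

In Airy isostatic equilibrium: replacing crust with seawater at the top is compensated by replacing crust with mantle at the base: d (ρ_c − ρ_w) = a (ρ_m − ρ_c).
a = d (ρ_c − ρ_w)/(ρ_m − ρ_c) = 3902 m × 1831/369 = 19400 m.

19400 m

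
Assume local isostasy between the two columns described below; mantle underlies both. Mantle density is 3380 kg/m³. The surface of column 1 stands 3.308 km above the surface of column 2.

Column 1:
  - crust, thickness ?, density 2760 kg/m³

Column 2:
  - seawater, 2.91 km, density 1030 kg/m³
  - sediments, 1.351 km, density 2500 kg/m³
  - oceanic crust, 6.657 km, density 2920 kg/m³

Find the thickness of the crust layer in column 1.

Take the compensation level at the base of the deeper column (depth z_c below the surface of column 1) and equate Σ ρ_i t_i down to z_c; mantle fills any gap and the z_c terms cancel.
Column 1: x×2760 + (z_c − 0 − x)×3380
Column 2: 3.308×0 + 2.91×1030 + 1.351×2500 + 6.657×2920 + (z_c − 3.308 − 10.918)×3380
The z_c×3380 term appears on both sides and cancels. Collect the known terms of each column as K = Σ(ρt)_known − 3380 × (depth of known layers): K_1 = 0 − 3380×0 = 0; K_2 = 25813.24 − 3380×(3.308 + 10.918) = −22270.64.
Balance: K_1 − x×(3380 − 2760) = K_2, so x = (K_1 − K_2)/(3380 − 2760) = 22270.6/620 = 35.9 km.

35.9 km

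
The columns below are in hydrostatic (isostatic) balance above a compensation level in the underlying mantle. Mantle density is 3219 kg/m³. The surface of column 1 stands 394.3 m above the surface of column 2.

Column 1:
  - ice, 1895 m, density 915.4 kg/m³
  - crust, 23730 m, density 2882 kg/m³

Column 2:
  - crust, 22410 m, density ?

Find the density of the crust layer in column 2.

2720 kg/m³

Take the compensation level at the base of the deeper column (depth z_c below the surface of column 1) and equate Σ ρ_i t_i down to z_c; mantle fills any gap and the z_c terms cancel.
Column 1: 1895×915.4 + 23730×2882 + (z_c − 25625)×3219
Column 2: 394.3×0 + 22410×ρ + (z_c − 394.3 − 22410)×3219
The z_c×3219 term appears on both sides and cancels. Collect the known terms of each column as K = Σ(ρt)_known − 3219 × (depth of known layers): K_1 = 70124543 − 3219×25625 = −12362332; K_2 = 0 − 3219×(394.3 + 22410) = −73407041.7.
Balance: K_1 = K_2 + 22410×ρ, so ρ = (K_1 − K_2)/22410 = 61044700/22410 = 2720 kg/m³.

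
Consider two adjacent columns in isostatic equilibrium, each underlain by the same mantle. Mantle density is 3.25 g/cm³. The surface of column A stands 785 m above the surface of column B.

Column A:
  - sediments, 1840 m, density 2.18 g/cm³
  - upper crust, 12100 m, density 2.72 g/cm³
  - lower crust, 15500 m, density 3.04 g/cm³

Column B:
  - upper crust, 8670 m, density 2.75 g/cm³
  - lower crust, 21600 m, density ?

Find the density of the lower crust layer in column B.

Take the compensation level at the base of the deeper column (depth z_c below the surface of column A) and equate Σ ρ_i t_i down to z_c; mantle fills any gap and the z_c terms cancel.
Column A: 1840×2.18 + 12100×2.72 + 15500×3.04 + (z_c − 29440)×3.25
Column B: 785×0 + 8670×2.75 + 21600×ρ + (z_c − 785 − 30270)×3.25
The z_c×3.25 term appears on both sides and cancels. Collect the known terms of each column as K = Σ(ρt)_known − 3.25 × (depth of known layers): K_A = 84043.2 − 3.25×29440 = −11636.8; K_B = 23842.5 − 3.25×(785 + 30270) = −77086.25.
Balance: K_A = K_B + 21600×ρ, so ρ = (K_A − K_B)/21600 = 65449.5/21600 = 3.03 g/cm³.

3.03 g/cm³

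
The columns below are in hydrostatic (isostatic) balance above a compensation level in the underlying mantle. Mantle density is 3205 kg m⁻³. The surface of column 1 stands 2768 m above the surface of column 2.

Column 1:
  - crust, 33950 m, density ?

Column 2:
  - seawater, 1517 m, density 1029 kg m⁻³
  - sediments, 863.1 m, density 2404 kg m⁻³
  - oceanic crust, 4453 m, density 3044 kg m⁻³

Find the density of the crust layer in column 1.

2800 kg m⁻³

Take the compensation level at the base of the deeper column (depth z_c below the surface of column 1) and equate Σ ρ_i t_i down to z_c; mantle fills any gap and the z_c terms cancel.
Column 1: 33950×ρ + (z_c − 33950)×3205
Column 2: 2768×0 + 1517×1029 + 863.1×2404 + 4453×3044 + (z_c − 2768 − 6833.1)×3205
The z_c×3205 term appears on both sides and cancels. Collect the known terms of each column as K = Σ(ρt)_known − 3205 × (depth of known layers): K_1 = 0 − 3205×33950 = −108809750; K_2 = 17190817.4 − 3205×(2768 + 6833.1) = −13580708.1.
Balance: K_1 + 33950×ρ = K_2, so ρ = (K_2 − K_1)/33950 = 95229000/33950 = 2800 kg m⁻³.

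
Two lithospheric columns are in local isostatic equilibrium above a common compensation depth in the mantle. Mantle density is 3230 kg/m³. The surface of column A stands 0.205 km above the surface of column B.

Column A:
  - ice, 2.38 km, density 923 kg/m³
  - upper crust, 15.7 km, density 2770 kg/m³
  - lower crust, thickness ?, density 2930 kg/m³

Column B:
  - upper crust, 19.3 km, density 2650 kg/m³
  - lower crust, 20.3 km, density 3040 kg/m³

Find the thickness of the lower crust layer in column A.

10 km

Take the compensation level at the base of the deeper column (depth z_c below the surface of column A) and equate Σ ρ_i t_i down to z_c; mantle fills any gap and the z_c terms cancel.
Column A: 2.38×923 + 15.7×2770 + x×2930 + (z_c − 18.08 − x)×3230
Column B: 0.205×0 + 19.3×2650 + 20.3×3040 + (z_c − 0.205 − 39.6)×3230
The z_c×3230 term appears on both sides and cancels. Collect the known terms of each column as K = Σ(ρt)_known − 3230 × (depth of known layers): K_A = 45685.74 − 3230×18.08 = −12712.66; K_B = 112857 − 3230×(0.205 + 39.6) = −15713.15.
Balance: K_A − x×(3230 − 2930) = K_B, so x = (K_A − K_B)/(3230 − 2930) = 3000.49/300 = 10 km.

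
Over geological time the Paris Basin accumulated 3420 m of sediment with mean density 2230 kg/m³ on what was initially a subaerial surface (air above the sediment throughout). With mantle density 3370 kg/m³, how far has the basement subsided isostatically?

2260 m

Subaerial load: s = t ρ_sed / ρ_m = 3420 m × 2230/3370 = 2260 m.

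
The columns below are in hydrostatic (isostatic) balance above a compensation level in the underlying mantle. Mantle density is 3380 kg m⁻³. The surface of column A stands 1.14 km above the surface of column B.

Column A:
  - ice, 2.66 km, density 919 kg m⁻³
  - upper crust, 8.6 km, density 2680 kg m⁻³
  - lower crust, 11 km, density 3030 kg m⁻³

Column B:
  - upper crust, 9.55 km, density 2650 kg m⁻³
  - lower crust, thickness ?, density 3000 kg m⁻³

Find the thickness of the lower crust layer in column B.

14.7 km

Take the compensation level at the base of the deeper column (depth z_c below the surface of column A) and equate Σ ρ_i t_i down to z_c; mantle fills any gap and the z_c terms cancel.
Column A: 2.66×919 + 8.6×2680 + 11×3030 + (z_c − 22.26)×3380
Column B: 1.14×0 + 9.55×2650 + x×3000 + (z_c − 1.14 − 9.55 − x)×3380
The z_c×3380 term appears on both sides and cancels. Collect the known terms of each column as K = Σ(ρt)_known − 3380 × (depth of known layers): K_A = 58822.54 − 3380×22.26 = −16416.26; K_B = 25307.5 − 3380×(1.14 + 9.55) = −10824.7.
Balance: K_A = K_B − x×(3380 − 3000), so x = (K_B − K_A)/(3380 − 3000) = 5591.56/380 = 14.7 km.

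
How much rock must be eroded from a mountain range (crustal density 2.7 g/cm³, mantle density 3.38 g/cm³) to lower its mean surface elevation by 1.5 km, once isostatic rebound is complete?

Net drop Δ = e − u = e − e ρ_c/ρ_m = e (ρ_m − ρ_c)/ρ_m.
e = Δ ρ_m/(ρ_m − ρ_c) = 1.5 km × 3.38/0.68 = 7.46 km.

7.46 km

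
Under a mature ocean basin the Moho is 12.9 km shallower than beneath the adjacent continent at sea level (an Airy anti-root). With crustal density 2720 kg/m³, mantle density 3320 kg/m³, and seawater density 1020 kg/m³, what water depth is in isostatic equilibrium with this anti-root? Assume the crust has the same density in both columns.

4.55 km

Replacing a thickness d of crust by seawater at the top must be balanced by replacing crust with mantle at the base: d (ρ_c − ρ_w) = a (ρ_m − ρ_c).
d = a (ρ_m − ρ_c)/(ρ_c − ρ_w) = 12.9 km × 600/1700 = 4.55 km.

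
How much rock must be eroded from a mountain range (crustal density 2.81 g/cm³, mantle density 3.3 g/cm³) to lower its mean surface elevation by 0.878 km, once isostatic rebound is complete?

Net drop Δ = e − u = e − e ρ_c/ρ_m = e (ρ_m − ρ_c)/ρ_m.
e = Δ ρ_m/(ρ_m − ρ_c) = 0.878 km × 3.3/0.49 = 5.91 km.

5.91 km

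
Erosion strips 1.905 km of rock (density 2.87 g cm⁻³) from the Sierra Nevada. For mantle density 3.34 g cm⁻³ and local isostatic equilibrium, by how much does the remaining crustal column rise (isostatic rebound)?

1.64 km

Unloading: uplift u = e ρ_c/ρ_m = 1.905 km × 2.87/3.34 = 1.64 km.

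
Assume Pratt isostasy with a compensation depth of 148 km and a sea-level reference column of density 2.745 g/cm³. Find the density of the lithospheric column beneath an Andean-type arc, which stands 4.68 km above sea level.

Pratt balance: ρ_ref D = ρ (D + h).
ρ = ρ_ref D/(D + h) = 2.745 × 148 km/(148 km + 4.68 km) = 2.66 g/cm³.

2.66 g/cm³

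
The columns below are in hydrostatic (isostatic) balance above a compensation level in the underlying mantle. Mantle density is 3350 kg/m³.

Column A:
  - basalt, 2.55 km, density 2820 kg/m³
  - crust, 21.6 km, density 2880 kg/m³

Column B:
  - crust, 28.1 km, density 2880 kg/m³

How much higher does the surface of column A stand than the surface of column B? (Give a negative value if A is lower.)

For any compensation level in the mantle, the mantle terms cancel and isostasy reduces to e = (Σt_A − Σt_B) − (Σ(ρt)_A − Σ(ρt)_B) / ρ_m.
Σt_A = 24.15 km; Σt_B = 28.1 km; Σ(ρt)_A = 69399; Σ(ρt)_B = 80928 (in km·kg/m³).
e = (24.15 − 28.1) − (69399 − 80928) / 3350 = −0.509 km.

−0.509 km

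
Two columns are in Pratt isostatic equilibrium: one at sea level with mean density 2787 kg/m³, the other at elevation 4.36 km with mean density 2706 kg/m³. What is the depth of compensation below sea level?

146 km

ρ_ref D = ρ (D + h) → D (ρ_ref − ρ) = ρ h.
D = ρ h/(ρ_ref − ρ) = 2706 × 4.36 km/(2787 − 2706) = 146 km.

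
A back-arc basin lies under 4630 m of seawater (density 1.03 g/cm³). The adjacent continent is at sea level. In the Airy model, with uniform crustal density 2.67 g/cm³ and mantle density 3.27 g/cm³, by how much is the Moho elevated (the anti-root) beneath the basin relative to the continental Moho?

12700 m

Equating mass per unit area of the two columns: replacing crust with seawater at the top is compensated by replacing crust with mantle at the base: d (ρ_c − ρ_w) = a (ρ_m − ρ_c).
a = d (ρ_c − ρ_w)/(ρ_m − ρ_c) = 4630 m × 1.64/0.6 = 12700 m.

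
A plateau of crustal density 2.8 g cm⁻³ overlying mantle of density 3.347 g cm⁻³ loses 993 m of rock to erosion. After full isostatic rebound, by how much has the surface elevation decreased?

Rebound u = e ρ_c/ρ_m = 993 m × 2.8/3.347 = 830.7 m.
Net surface drop = e − u = 993 m − 830.7 m = e (ρ_m − ρ_c)/ρ_m = 162 m.

162 m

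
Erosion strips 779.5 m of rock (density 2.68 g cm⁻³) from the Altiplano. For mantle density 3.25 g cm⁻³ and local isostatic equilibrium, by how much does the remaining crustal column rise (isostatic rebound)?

643 m

Unloading: uplift u = e ρ_c/ρ_m = 779.5 m × 2.68/3.25 = 643 m.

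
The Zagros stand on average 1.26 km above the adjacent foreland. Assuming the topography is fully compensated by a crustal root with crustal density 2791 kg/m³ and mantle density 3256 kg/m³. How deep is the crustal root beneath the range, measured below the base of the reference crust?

Equating mass per unit area of the two columns: the weight of the topography is balanced by the buoyancy of the root, ρ_c h = (ρ_m − ρ_c) r.
r = h · ρ_c / (ρ_m − ρ_c) = 1.26 km × 2791 / (3256 − 2791) = 7.56 km.

7.56 km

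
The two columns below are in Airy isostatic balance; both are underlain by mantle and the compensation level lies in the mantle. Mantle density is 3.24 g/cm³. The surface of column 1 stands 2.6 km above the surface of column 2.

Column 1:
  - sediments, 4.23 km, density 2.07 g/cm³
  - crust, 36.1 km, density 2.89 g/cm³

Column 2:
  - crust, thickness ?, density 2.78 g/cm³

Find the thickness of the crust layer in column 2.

19.9 km

Take the compensation level at the base of the deeper column (depth z_c below the surface of column 1) and equate Σ ρ_i t_i down to z_c; mantle fills any gap and the z_c terms cancel.
Column 1: 4.23×2.07 + 36.1×2.89 + (z_c − 40.33)×3.24
Column 2: 2.6×0 + x×2.78 + (z_c − 2.6 − 0 − x)×3.24
The z_c×3.24 term appears on both sides and cancels. Collect the known terms of each column as K = Σ(ρt)_known − 3.24 × (depth of known layers): K_1 = 113.0851 − 3.24×40.33 = −17.5841; K_2 = 0 − 3.24×(2.6 + 0) = −8.424.
Balance: K_1 = K_2 − x×(3.24 − 2.78), so x = (K_2 − K_1)/(3.24 − 2.78) = 9.1601/0.46 = 19.9 km.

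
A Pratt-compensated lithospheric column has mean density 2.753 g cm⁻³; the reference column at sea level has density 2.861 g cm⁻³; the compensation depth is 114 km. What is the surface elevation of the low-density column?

4.47 km

ρ_ref D = ρ (D + h) → h = D (ρ_ref − ρ)/ρ.
h = 114 km × (2.861 − 2.753)/2.753 = 4.47 km.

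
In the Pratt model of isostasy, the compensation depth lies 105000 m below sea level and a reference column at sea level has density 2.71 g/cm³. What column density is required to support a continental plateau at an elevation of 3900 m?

Pratt balance: ρ_ref D = ρ (D + h).
ρ = ρ_ref D/(D + h) = 2.71 × 105000 m/(105000 m + 3900 m) = 2.61 g/cm³.

2.61 g/cm³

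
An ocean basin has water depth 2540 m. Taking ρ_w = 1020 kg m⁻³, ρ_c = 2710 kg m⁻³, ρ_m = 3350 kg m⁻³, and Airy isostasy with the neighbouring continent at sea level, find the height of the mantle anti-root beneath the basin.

Isostatic balance requires: replacing crust with seawater at the top is compensated by replacing crust with mantle at the base: d (ρ_c − ρ_w) = a (ρ_m − ρ_c).
a = d (ρ_c − ρ_w)/(ρ_m − ρ_c) = 2540 m × 1690/640 = 6710 m.

6710 m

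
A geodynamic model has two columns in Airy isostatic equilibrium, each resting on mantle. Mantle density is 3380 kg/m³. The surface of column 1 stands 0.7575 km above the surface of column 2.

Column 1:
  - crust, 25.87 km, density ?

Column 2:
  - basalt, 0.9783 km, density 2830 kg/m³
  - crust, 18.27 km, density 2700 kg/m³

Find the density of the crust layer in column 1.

Take the compensation level at the base of the deeper column (depth z_c below the surface of column 1) and equate Σ ρ_i t_i down to z_c; mantle fills any gap and the z_c terms cancel.
Column 1: 25.87×ρ + (z_c − 25.87)×3380
Column 2: 0.7575×0 + 0.9783×2830 + 18.27×2700 + (z_c − 0.7575 − 19.2483)×3380
The z_c×3380 term appears on both sides and cancels. Collect the known terms of each column as K = Σ(ρt)_known − 3380 × (depth of known layers): K_1 = 0 − 3380×25.87 = −87440.6; K_2 = 52097.589 − 3380×(0.7575 + 19.2483) = −15522.015.
Balance: K_1 + 25.87×ρ = K_2, so ρ = (K_2 − K_1)/25.87 = 71918.6/25.87 = 2780 kg/m³.

2780 kg/m³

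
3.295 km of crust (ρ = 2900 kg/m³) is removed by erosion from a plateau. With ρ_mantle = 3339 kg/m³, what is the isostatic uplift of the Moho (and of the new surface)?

2.86 km

Unloading: uplift u = e ρ_c/ρ_m = 3.295 km × 2900/3339 = 2.86 km.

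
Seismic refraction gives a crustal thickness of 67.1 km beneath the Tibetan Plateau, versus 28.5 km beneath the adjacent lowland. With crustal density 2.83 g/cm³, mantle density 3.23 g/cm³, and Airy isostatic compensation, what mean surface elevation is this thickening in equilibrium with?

Excess crust Δ = 67.1 km − 28.5 km = 38.6 km, split between elevation h and root r with h + r = Δ.
Airy balance ρ_c h = (ρ_m − ρ_c) r gives r = h ρ_c/(ρ_m − ρ_c), so h (1 + ρ_c/(ρ_m − ρ_c)) = Δ, i.e. h = Δ (ρ_m − ρ_c)/ρ_m.
h = 38.6 km × 0.4/3.23 = 4.78 km.

4.78 km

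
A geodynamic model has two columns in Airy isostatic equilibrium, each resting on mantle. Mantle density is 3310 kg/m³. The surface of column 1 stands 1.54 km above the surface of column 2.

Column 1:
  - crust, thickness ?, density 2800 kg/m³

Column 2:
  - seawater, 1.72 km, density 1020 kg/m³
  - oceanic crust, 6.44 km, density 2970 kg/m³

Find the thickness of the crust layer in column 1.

Take the compensation level at the base of the deeper column (depth z_c below the surface of column 1) and equate Σ ρ_i t_i down to z_c; mantle fills any gap and the z_c terms cancel.
Column 1: x×2800 + (z_c − 0 − x)×3310
Column 2: 1.54×0 + 1.72×1020 + 6.44×2970 + (z_c − 1.54 − 8.16)×3310
The z_c×3310 term appears on both sides and cancels. Collect the known terms of each column as K = Σ(ρt)_known − 3310 × (depth of known layers): K_1 = 0 − 3310×0 = 0; K_2 = 20881.2 − 3310×(1.54 + 8.16) = −11225.8.
Balance: K_1 − x×(3310 − 2800) = K_2, so x = (K_1 − K_2)/(3310 − 2800) = 11225.8/510 = 22 km.

22 km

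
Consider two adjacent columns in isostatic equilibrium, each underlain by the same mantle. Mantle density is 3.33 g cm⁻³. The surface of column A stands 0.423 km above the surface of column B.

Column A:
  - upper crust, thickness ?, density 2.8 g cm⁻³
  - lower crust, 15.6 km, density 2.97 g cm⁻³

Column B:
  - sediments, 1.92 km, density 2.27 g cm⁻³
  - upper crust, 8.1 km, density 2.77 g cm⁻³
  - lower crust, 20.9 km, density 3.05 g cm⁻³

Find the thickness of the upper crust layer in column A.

15.5 km

Take the compensation level at the base of the deeper column (depth z_c below the surface of column A) and equate Σ ρ_i t_i down to z_c; mantle fills any gap and the z_c terms cancel.
Column A: x×2.8 + 15.6×2.97 + (z_c − 15.6 − x)×3.33
Column B: 0.423×0 + 1.92×2.27 + 8.1×2.77 + 20.9×3.05 + (z_c − 0.423 − 30.92)×3.33
The z_c×3.33 term appears on both sides and cancels. Collect the known terms of each column as K = Σ(ρt)_known − 3.33 × (depth of known layers): K_A = 46.332 − 3.33×15.6 = −5.616; K_B = 90.5404 − 3.33×(0.423 + 30.92) = −13.83179.
Balance: K_A − x×(3.33 − 2.8) = K_B, so x = (K_A − K_B)/(3.33 − 2.8) = 8.21579/0.53 = 15.5 km.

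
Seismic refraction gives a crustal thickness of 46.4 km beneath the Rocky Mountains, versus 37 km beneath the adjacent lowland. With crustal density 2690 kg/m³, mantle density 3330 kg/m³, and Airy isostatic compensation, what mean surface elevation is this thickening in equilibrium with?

1.81 km

Excess crust Δ = 46.4 km − 37 km = 9.4 km, split between elevation h and root r with h + r = Δ.
Airy balance ρ_c h = (ρ_m − ρ_c) r gives r = h ρ_c/(ρ_m − ρ_c), so h (1 + ρ_c/(ρ_m − ρ_c)) = Δ, i.e. h = Δ (ρ_m − ρ_c)/ρ_m.
h = 9.4 km × 640/3330 = 1.81 km.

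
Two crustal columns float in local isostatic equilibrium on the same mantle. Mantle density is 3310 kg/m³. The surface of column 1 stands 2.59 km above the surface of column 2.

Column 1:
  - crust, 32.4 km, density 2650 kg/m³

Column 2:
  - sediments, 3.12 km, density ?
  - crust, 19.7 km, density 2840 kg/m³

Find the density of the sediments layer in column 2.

Take the compensation level at the base of the deeper column (depth z_c below the surface of column 1) and equate Σ ρ_i t_i down to z_c; mantle fills any gap and the z_c terms cancel.
Column 1: 32.4×2650 + (z_c − 32.4)×3310
Column 2: 2.59×0 + 3.12×ρ + 19.7×2840 + (z_c − 2.59 − 22.82)×3310
The z_c×3310 term appears on both sides and cancels. Collect the known terms of each column as K = Σ(ρt)_known − 3310 × (depth of known layers): K_1 = 85860 − 3310×32.4 = −21384; K_2 = 55948 − 3310×(2.59 + 22.82) = −28159.1.
Balance: K_1 = K_2 + 3.12×ρ, so ρ = (K_1 − K_2)/3.12 = 6775.1/3.12 = 2170 kg/m³.

2170 kg/m³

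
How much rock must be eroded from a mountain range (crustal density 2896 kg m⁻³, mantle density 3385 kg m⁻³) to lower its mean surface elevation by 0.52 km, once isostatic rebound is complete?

Net drop Δ = e − u = e − e ρ_c/ρ_m = e (ρ_m − ρ_c)/ρ_m.
e = Δ ρ_m/(ρ_m − ρ_c) = 0.52 km × 3385/489 = 3.6 km.

3.6 km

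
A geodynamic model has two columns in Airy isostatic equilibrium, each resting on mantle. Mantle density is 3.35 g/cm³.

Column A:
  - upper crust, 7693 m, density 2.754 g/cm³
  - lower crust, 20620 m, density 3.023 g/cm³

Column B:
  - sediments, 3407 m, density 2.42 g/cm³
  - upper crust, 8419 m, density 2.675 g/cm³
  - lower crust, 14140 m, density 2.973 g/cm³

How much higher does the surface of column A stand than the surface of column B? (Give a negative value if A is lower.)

For any compensation level in the mantle, the mantle terms cancel and isostasy reduces to e = (Σt_A − Σt_B) − (Σ(ρt)_A − Σ(ρt)_B) / ρ_m.
Σt_A = 28313 m; Σt_B = 25966 m; Σ(ρt)_A = 83520.782; Σ(ρt)_B = 72803.985 (in m·g/cm³).
e = (28313 − 25966) − (83520.782 − 72803.985) / 3.35 = −852 m.

−852 m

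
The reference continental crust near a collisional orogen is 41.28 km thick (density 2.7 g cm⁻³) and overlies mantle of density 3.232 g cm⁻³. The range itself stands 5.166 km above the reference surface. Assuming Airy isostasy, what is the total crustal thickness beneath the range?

72.7 km

Root depth r = h ρ_c / (ρ_m − ρ_c) = 5.166 km × 2.7 / 0.532 = 26.22 km.
Total thickness = T + h + r = 41.28 km + 5.166 km + 26.22 km = 72.7 km.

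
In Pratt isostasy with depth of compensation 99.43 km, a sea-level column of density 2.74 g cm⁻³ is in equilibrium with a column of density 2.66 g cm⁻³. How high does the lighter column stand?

2.99 km

ρ_ref D = ρ (D + h) → h = D (ρ_ref − ρ)/ρ.
h = 99.43 km × (2.74 − 2.66)/2.66 = 2.99 km.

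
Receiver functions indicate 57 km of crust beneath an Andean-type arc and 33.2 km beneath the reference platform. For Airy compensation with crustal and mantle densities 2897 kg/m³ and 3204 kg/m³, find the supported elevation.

Excess crust Δ = 57 km − 33.2 km = 23.8 km, split between elevation h and root r with h + r = Δ.
Airy balance ρ_c h = (ρ_m − ρ_c) r gives r = h ρ_c/(ρ_m − ρ_c), so h (1 + ρ_c/(ρ_m − ρ_c)) = Δ, i.e. h = Δ (ρ_m − ρ_c)/ρ_m.
h = 23.8 km × 307/3204 = 2.28 km.

2.28 km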